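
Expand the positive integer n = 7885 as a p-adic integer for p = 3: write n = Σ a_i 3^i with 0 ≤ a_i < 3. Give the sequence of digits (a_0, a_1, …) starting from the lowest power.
(a_0, a_1, …) = (1, 0, 0, 1, 1, 2, 1, 0, 1)

Repeated division by 3 gives the digits low-to-high: 7885 = 1 + 1·3^3 + 1·3^4 + 2·3^5 + 1·3^6 + 1·3^8. Digit sequence: (1, 0, 0, 1, 1, 2, 1, 0, 1).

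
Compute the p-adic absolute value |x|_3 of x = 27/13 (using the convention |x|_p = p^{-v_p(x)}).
|27/13|_3 = 1/27

Step 1 — compute v_3(x) by factoring powers of 3 out of the numerator and denominator: v_3(27/13) = 3. Step 2 — apply |x|_p = p^{-v_p(x)} = 3^{-3} = 1/27.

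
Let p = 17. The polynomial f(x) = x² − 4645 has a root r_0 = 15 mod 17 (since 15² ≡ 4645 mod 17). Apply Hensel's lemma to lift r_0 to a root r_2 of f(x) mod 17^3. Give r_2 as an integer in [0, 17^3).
r_2 = 1222 (mod 4913)

Hensel's recurrence: r_{i+1} = r_i − f(r_i)·(f′(r_i))^{-1} mod 17^{i+2}, with f′(x) = 2x. Iterate:
  r_0 = 15 (mod 17)
  r_1 = 66 (mod 289)
  r_2 = 1222 (mod 4913)
Final: r_2 = 1222, and one checks f(r_2) ≡ 0 mod 17^3.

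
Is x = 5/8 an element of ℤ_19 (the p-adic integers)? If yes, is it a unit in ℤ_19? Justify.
x ∈ ℤ_19^× (unit); v_19(x) = 0

ℤ_19 = {x ∈ ℚ_19 : v_19(x) ≥ 0} and ℤ_19^× = {x ∈ ℤ_19 : v_19(x) = 0}. Here v_19(5/8) = v_19(num) − v_19(den) = 0; compare against these criteria.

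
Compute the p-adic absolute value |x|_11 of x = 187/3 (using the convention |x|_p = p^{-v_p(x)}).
|187/3|_11 = 1/11

Step 1 — compute v_11(x) by factoring powers of 11 out of the numerator and denominator: v_11(187/3) = 1. Step 2 — apply |x|_p = p^{-v_p(x)} = 11^{-1} = 1/11.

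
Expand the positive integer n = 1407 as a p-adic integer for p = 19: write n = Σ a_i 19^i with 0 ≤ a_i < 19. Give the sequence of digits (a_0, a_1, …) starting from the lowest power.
(a_0, a_1, …) = (1, 17, 3)

Repeated division by 19 gives the digits low-to-high: 1407 = 1 + 17·19^1 + 3·19^2. Digit sequence: (1, 17, 3).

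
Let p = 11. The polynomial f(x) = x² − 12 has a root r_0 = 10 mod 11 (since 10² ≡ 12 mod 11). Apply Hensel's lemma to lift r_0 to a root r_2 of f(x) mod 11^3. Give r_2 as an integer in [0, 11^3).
r_2 = 175 (mod 1331)

Hensel's recurrence: r_{i+1} = r_i − f(r_i)·(f′(r_i))^{-1} mod 11^{i+2}, with f′(x) = 2x. Iterate:
  r_0 = 10 (mod 11)
  r_1 = 54 (mod 121)
  r_2 = 175 (mod 1331)
Final: r_2 = 175, and one checks f(r_2) ≡ 0 mod 11^3.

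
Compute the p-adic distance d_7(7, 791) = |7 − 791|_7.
d_7(7, 791) = 1/49

Step 1 — x − y = 7 − 791 = -784. Step 2 — v_7(-784) = 2 (factor: -784 = −(7^2 · 16); the sign does not affect v_p). Step 3 — |x − y|_7 = 7^{-2} = 1/49.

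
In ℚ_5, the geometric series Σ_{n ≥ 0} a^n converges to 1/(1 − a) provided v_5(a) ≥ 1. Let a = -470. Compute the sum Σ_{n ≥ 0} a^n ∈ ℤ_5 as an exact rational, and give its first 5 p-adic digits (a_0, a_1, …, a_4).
Σ a^n = 1/(1 − a) = 1/471;  first 5 digits = (1, 1, 2, 4, 1)

v_5(a) = 1 ≥ 1, so the series converges in ℤ_5 to 1/(1 − a) = 1/(1 − (-470)) = 1/471. Expand this rational in ℤ_5: compute digits iteratively via d_i = x_i mod 5, x_{i+1} = (x_i − d_i)/5. The first 5 digits are (1, 1, 2, 4, 1).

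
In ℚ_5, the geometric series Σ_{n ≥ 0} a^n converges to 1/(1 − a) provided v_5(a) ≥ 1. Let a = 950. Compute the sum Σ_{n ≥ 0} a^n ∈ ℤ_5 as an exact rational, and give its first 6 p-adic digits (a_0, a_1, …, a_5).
Σ a^n = 1/(1 − a) = -1/949;  first 6 digits = (1, 0, 3, 2, 0, 4)

v_5(a) = 2 ≥ 1, so the series converges in ℤ_5 to 1/(1 − a) = 1/(1 − 950) = -1/949. Expand this rational in ℤ_5: compute digits iteratively via d_i = x_i mod 5, x_{i+1} = (x_i − d_i)/5. The first 6 digits are (1, 0, 3, 2, 0, 4).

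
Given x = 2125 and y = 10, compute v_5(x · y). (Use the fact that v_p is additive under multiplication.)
v_5(21250) = 4

v_p(x) = 3 (factor: 2125 = 5^3 · 17); v_p(y) = 1 (factor: 10 = 5^1 · 2). Additivity: v_p(xy) = v_p(x) + v_p(y) = 3 + 1 = 4. (Direct check: xy = 21250 = 5^4 · (34).)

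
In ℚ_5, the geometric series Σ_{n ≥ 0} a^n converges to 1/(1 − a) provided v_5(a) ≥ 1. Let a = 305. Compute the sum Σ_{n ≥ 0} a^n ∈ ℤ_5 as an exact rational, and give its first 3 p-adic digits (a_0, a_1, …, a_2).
Σ a^n = 1/(1 − a) = -1/304;  first 3 digits = (1, 1, 3)

v_5(a) = 1 ≥ 1, so the series converges in ℤ_5 to 1/(1 − a) = 1/(1 − 305) = -1/304. Expand this rational in ℤ_5: compute digits iteratively via d_i = x_i mod 5, x_{i+1} = (x_i − d_i)/5. The first 3 digits are (1, 1, 3).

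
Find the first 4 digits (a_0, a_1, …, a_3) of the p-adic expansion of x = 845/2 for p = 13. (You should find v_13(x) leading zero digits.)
(a_0, …, a_3) = (0, 0, 9, 6)

v_13(845/2) = 2, so a_0 = ... = a_1 = 0. Factor out: x = 13^2 · u with u = 5/2 a unit in ℤ_13. Expand u iteratively via a_{v+i} = u_i mod 13, u_{i+1} = (u_i − a_{v+i})/13:
  u_0 = 5/2;  a_2 = 9;  u_1 = (u_0 − 9)/13 = -1/2
  u_1 = -1/2;  a_3 = 6;  u_2 = (u_1 − 6)/13 = -1/2
Digits: (0, 0, 9, 6).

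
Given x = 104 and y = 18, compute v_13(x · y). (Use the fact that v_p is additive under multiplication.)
v_13(1872) = 1

v_p(x) = 1 (factor: 104 = 13^1 · 8); v_p(y) = 0 (factor: 18 = 13^0 · 18). Additivity: v_p(xy) = v_p(x) + v_p(y) = 1 + 0 = 1. (Direct check: xy = 1872 = 13^1 · (144).)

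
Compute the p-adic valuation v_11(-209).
v_11(-209) = 1

v_11(n) is the largest exponent k such that 11^k divides n. Factor out: -209 = -11^1 · 19. (Sign doesn't affect v_p.) So v_11(-209) = 1.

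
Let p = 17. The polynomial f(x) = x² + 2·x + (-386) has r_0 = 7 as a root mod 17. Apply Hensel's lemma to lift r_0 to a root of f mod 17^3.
r_2 = 262 (mod 4913)

Hensel: r_{i+1} = r_i − f(r_i)·(f′(r_i))^{-1} mod 17^{i+2}, f′(x) = 2x + 2. Iterate:
  r_0 = 7 (mod 17)
  r_1 = 262 (mod 289)
  r_2 = 262 (mod 4913)
Final: r = 262 satisfies f(r) ≡ 0 mod 17^3.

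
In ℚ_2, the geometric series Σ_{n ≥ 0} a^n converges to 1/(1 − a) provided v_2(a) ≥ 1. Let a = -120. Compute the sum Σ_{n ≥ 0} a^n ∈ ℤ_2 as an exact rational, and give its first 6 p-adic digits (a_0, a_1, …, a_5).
Σ a^n = 1/(1 − a) = 1/121;  first 6 digits = (1, 0, 0, 1, 0, 0)

v_2(a) = 3 ≥ 1, so the series converges in ℤ_2 to 1/(1 − a) = 1/(1 − (-120)) = 1/121. Expand this rational in ℤ_2: compute digits iteratively via d_i = x_i mod 2, x_{i+1} = (x_i − d_i)/2. The first 6 digits are (1, 0, 0, 1, 0, 0).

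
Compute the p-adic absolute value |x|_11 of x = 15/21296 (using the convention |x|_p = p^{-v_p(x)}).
|15/21296|_11 = 1331

Step 1 — compute v_11(x) by factoring powers of 11 out of the numerator and denominator: v_11(15/21296) = -3. Step 2 — apply |x|_p = p^{-v_p(x)} = 11^{3} = 1331.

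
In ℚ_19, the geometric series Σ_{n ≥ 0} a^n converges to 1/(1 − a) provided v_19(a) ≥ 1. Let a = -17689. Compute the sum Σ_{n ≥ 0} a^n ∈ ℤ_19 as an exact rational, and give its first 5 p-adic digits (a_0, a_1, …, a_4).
Σ a^n = 1/(1 − a) = 1/17690;  first 5 digits = (1, 0, 8, 16, 6)

v_19(a) = 2 ≥ 1, so the series converges in ℤ_19 to 1/(1 − a) = 1/(1 − (-17689)) = 1/17690. Expand this rational in ℤ_19: compute digits iteratively via d_i = x_i mod 19, x_{i+1} = (x_i − d_i)/19. The first 5 digits are (1, 0, 8, 16, 6).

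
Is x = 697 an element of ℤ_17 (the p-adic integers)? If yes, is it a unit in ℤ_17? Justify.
x ∈ ℤ_17 but not a unit; v_17(x) = 1 > 0

ℤ_17 = {x ∈ ℚ_17 : v_17(x) ≥ 0} and ℤ_17^× = {x ∈ ℤ_17 : v_17(x) = 0}. Here v_17(697) = v_17(num) − v_17(den) = 1; compare against these criteria.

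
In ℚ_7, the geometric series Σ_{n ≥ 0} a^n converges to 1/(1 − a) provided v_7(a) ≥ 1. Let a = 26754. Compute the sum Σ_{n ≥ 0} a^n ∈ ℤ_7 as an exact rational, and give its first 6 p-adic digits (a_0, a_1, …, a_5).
Σ a^n = 1/(1 − a) = -1/26753;  first 6 digits = (1, 0, 0, 1, 4, 1)

v_7(a) = 3 ≥ 1, so the series converges in ℤ_7 to 1/(1 − a) = 1/(1 − 26754) = -1/26753. Expand this rational in ℤ_7: compute digits iteratively via d_i = x_i mod 7, x_{i+1} = (x_i − d_i)/7. The first 6 digits are (1, 0, 0, 1, 4, 1).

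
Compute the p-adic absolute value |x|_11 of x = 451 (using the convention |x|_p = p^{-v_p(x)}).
|451|_11 = 1/11

Step 1 — compute v_11(x) by factoring powers of 11 out of the numerator and denominator: v_11(451) = 1. Step 2 — apply |x|_p = p^{-v_p(x)} = 11^{-1} = 1/11.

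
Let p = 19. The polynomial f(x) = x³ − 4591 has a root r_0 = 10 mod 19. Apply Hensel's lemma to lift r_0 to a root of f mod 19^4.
r_3 = 38010 (mod 130321)

Hensel: r_{i+1} = r_i − f(r_i)/f′(r_i) mod 19^{i+2}, where f′(x) = 3x². Iterate:
  r_0 = 10 (mod 19)
  r_1 = 105 (mod 361)
  r_2 = 3715 (mod 6859)
  r_3 = 38010 (mod 130321)
Final: r = 38010 with f(r) ≡ 0 mod 19^4.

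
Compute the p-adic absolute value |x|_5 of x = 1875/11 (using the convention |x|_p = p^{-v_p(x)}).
|1875/11|_5 = 1/625

Step 1 — compute v_5(x) by factoring powers of 5 out of the numerator and denominator: v_5(1875/11) = 4. Step 2 — apply |x|_p = p^{-v_p(x)} = 5^{-4} = 1/625.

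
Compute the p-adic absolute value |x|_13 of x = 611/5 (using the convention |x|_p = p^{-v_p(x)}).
|611/5|_13 = 1/13

Step 1 — compute v_13(x) by factoring powers of 13 out of the numerator and denominator: v_13(611/5) = 1. Step 2 — apply |x|_p = p^{-v_p(x)} = 13^{-1} = 1/13.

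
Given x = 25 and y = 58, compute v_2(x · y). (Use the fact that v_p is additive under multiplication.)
v_2(1450) = 1

v_p(x) = 0 (factor: 25 = 2^0 · 25); v_p(y) = 1 (factor: 58 = 2^1 · 29). Additivity: v_p(xy) = v_p(x) + v_p(y) = 0 + 1 = 1. (Direct check: xy = 1450 = 2^1 · (725).)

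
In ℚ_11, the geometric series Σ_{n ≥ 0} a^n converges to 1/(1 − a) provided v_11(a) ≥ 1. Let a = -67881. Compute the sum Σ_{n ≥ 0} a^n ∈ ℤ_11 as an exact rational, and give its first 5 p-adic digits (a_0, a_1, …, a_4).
Σ a^n = 1/(1 − a) = 1/67882;  first 5 digits = (1, 0, 0, 4, 6)

v_11(a) = 3 ≥ 1, so the series converges in ℤ_11 to 1/(1 − a) = 1/(1 − (-67881)) = 1/67882. Expand this rational in ℤ_11: compute digits iteratively via d_i = x_i mod 11, x_{i+1} = (x_i − d_i)/11. The first 5 digits are (1, 0, 0, 4, 6).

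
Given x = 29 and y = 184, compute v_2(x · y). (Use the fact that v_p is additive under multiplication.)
v_2(5336) = 3

v_p(x) = 0 (factor: 29 = 2^0 · 29); v_p(y) = 3 (factor: 184 = 2^3 · 23). Additivity: v_p(xy) = v_p(x) + v_p(y) = 0 + 3 = 3. (Direct check: xy = 5336 = 2^3 · (667).)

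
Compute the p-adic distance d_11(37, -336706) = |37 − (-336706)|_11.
d_11(37, -336706) = 1/14641

Step 1 — x − y = 37 − (-336706) = 336743. Step 2 — v_11(336743) = 4 (factor: 336743 = (11^4 · 23); the sign does not affect v_p). Step 3 — |x − y|_11 = 11^{-4} = 1/14641.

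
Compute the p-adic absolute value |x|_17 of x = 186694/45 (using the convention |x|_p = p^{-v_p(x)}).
|186694/45|_17 = 1/4913

Step 1 — compute v_17(x) by factoring powers of 17 out of the numerator and denominator: v_17(186694/45) = 3. Step 2 — apply |x|_p = p^{-v_p(x)} = 17^{-3} = 1/4913.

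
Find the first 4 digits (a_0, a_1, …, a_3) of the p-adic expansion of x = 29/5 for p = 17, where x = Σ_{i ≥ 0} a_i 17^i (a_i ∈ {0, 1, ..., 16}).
(a_0, …, a_3) = (16, 13, 6, 3)

v_17(29/5) = 0 (numerator and denominator both coprime to 17), so x ∈ ℤ_17^×. Compute digits iteratively via a_i = x_i mod 17, x_{i+1} = (x_i − a_i)/17, with x_0 = x:
  x_0 = 29/5;  a_0 = 16;  x_1 = (x_0 − 16)/17 = -3/5
  x_1 = -3/5;  a_1 = 13;  x_2 = (x_1 − 13)/17 = -4/5
  x_2 = -4/5;  a_2 = 6;  x_3 = (x_2 − 6)/17 = -2/5
  x_3 = -2/5;  a_3 = 3;  x_4 = (x_3 − 3)/17 = -1/5
Digits: (16, 13, 6, 3).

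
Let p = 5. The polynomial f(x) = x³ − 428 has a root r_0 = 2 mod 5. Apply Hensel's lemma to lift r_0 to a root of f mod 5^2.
r_1 = 12 (mod 25)

Hensel: r_{i+1} = r_i − f(r_i)/f′(r_i) mod 5^{i+2}, where f′(x) = 3x². Iterate:
  r_0 = 2 (mod 5)
  r_1 = 12 (mod 25)
Final: r = 12 with f(r) ≡ 0 mod 5^2.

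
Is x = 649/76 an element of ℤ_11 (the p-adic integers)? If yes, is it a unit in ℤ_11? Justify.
x ∈ ℤ_11 but not a unit; v_11(x) = 1 > 0

ℤ_11 = {x ∈ ℚ_11 : v_11(x) ≥ 0} and ℤ_11^× = {x ∈ ℤ_11 : v_11(x) = 0}. Here v_11(649/76) = v_11(num) − v_11(den) = 1; compare against these criteria.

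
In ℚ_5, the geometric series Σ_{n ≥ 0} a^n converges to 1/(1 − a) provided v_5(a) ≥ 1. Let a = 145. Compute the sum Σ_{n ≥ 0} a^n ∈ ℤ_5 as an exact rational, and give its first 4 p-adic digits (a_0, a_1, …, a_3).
Σ a^n = 1/(1 − a) = -1/144;  first 4 digits = (1, 4, 1, 3)

v_5(a) = 1 ≥ 1, so the series converges in ℤ_5 to 1/(1 − a) = 1/(1 − 145) = -1/144. Expand this rational in ℤ_5: compute digits iteratively via d_i = x_i mod 5, x_{i+1} = (x_i − d_i)/5. The first 4 digits are (1, 4, 1, 3).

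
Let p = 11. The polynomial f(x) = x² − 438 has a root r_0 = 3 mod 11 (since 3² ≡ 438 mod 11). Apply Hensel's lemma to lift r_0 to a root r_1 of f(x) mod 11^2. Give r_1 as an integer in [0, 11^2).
r_1 = 14 (mod 121)

Hensel's recurrence: r_{i+1} = r_i − f(r_i)·(f′(r_i))^{-1} mod 11^{i+2}, with f′(x) = 2x. Iterate:
  r_0 = 3 (mod 11)
  r_1 = 14 (mod 121)
Final: r_1 = 14, and one checks f(r_1) ≡ 0 mod 11^2.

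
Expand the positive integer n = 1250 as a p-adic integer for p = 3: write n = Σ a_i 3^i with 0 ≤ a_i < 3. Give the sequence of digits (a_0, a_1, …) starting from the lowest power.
(a_0, a_1, …) = (2, 2, 0, 1, 0, 2, 1)

Repeated division by 3 gives the digits low-to-high: 1250 = 2 + 2·3^1 + 1·3^3 + 2·3^5 + 1·3^6. Digit sequence: (2, 2, 0, 1, 0, 2, 1).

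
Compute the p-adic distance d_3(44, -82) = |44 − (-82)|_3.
d_3(44, -82) = 1/9

Step 1 — x − y = 44 − (-82) = 126. Step 2 — v_3(126) = 2 (factor: 126 = (3^2 · 14); the sign does not affect v_p). Step 3 — |x − y|_3 = 3^{-2} = 1/9.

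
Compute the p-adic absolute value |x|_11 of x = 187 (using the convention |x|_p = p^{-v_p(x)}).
|187|_11 = 1/11

Step 1 — compute v_11(x) by factoring powers of 11 out of the numerator and denominator: v_11(187) = 1. Step 2 — apply |x|_p = p^{-v_p(x)} = 11^{-1} = 1/11.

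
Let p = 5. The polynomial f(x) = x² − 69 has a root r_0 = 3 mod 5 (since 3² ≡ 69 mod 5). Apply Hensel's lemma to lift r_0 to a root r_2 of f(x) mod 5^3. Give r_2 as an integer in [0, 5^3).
r_2 = 38 (mod 125)

Hensel's recurrence: r_{i+1} = r_i − f(r_i)·(f′(r_i))^{-1} mod 5^{i+2}, with f′(x) = 2x. Iterate:
  r_0 = 3 (mod 5)
  r_1 = 13 (mod 25)
  r_2 = 38 (mod 125)
Final: r_2 = 38, and one checks f(r_2) ≡ 0 mod 5^3.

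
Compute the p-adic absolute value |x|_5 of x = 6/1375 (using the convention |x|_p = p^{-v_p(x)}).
|6/1375|_5 = 125

Step 1 — compute v_5(x) by factoring powers of 5 out of the numerator and denominator: v_5(6/1375) = -3. Step 2 — apply |x|_p = p^{-v_p(x)} = 5^{3} = 125.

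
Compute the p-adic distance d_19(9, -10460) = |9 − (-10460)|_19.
d_19(9, -10460) = 1/361

Step 1 — x − y = 9 − (-10460) = 10469. Step 2 — v_19(10469) = 2 (factor: 10469 = (19^2 · 29); the sign does not affect v_p). Step 3 — |x − y|_19 = 19^{-2} = 1/361.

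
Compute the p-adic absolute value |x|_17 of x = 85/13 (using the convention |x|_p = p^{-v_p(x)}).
|85/13|_17 = 1/17

Step 1 — compute v_17(x) by factoring powers of 17 out of the numerator and denominator: v_17(85/13) = 1. Step 2 — apply |x|_p = p^{-v_p(x)} = 17^{-1} = 1/17.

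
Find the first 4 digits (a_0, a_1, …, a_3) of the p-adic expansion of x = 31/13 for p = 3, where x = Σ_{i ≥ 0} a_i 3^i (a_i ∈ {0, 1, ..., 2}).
(a_0, …, a_3) = (1, 0, 2, 1)

v_3(31/13) = 0 (numerator and denominator both coprime to 3), so x ∈ ℤ_3^×. Compute digits iteratively via a_i = x_i mod 3, x_{i+1} = (x_i − a_i)/3, with x_0 = x:
  x_0 = 31/13;  a_0 = 1;  x_1 = (x_0 − 1)/3 = 6/13
  x_1 = 6/13;  a_1 = 0;  x_2 = (x_1 − 0)/3 = 2/13
  x_2 = 2/13;  a_2 = 2;  x_3 = (x_2 − 2)/3 = -8/13
  x_3 = -8/13;  a_3 = 1;  x_4 = (x_3 − 1)/3 = -7/13
Digits: (1, 0, 2, 1).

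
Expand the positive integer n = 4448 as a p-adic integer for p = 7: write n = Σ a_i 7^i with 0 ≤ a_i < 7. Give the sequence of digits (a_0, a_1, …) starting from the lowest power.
(a_0, a_1, …) = (3, 5, 6, 5, 1)

Repeated division by 7 gives the digits low-to-high: 4448 = 3 + 5·7^1 + 6·7^2 + 5·7^3 + 1·7^4. Digit sequence: (3, 5, 6, 5, 1).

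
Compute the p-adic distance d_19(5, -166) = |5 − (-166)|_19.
d_19(5, -166) = 1/19

Step 1 — x − y = 5 − (-166) = 171. Step 2 — v_19(171) = 1 (factor: 171 = (19^1 · 9); the sign does not affect v_p). Step 3 — |x − y|_19 = 19^{-1} = 1/19.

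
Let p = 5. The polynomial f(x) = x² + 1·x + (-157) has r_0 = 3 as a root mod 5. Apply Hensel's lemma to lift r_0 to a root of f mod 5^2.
r_1 = 13 (mod 25)

Hensel: r_{i+1} = r_i − f(r_i)·(f′(r_i))^{-1} mod 5^{i+2}, f′(x) = 2x + 1. Iterate:
  r_0 = 3 (mod 5)
  r_1 = 13 (mod 25)
Final: r = 13 satisfies f(r) ≡ 0 mod 5^2.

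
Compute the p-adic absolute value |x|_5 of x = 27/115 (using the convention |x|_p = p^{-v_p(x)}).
|27/115|_5 = 5

Step 1 — compute v_5(x) by factoring powers of 5 out of the numerator and denominator: v_5(27/115) = -1. Step 2 — apply |x|_p = p^{-v_p(x)} = 5^{1} = 5.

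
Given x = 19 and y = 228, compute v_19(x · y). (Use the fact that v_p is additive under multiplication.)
v_19(4332) = 2

v_p(x) = 1 (factor: 19 = 19^1 · 1); v_p(y) = 1 (factor: 228 = 19^1 · 12). Additivity: v_p(xy) = v_p(x) + v_p(y) = 1 + 1 = 2. (Direct check: xy = 4332 = 19^2 · (12).)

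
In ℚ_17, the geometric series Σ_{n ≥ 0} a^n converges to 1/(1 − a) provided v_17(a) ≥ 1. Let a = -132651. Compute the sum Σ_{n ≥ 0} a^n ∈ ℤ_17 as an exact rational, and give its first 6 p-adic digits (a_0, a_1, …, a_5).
Σ a^n = 1/(1 − a) = 1/132652;  first 6 digits = (1, 0, 0, 7, 15, 16)

v_17(a) = 3 ≥ 1, so the series converges in ℤ_17 to 1/(1 − a) = 1/(1 − (-132651)) = 1/132652. Expand this rational in ℤ_17: compute digits iteratively via d_i = x_i mod 17, x_{i+1} = (x_i − d_i)/17. The first 6 digits are (1, 0, 0, 7, 15, 16).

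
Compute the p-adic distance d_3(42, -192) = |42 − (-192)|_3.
d_3(42, -192) = 1/9

Step 1 — x − y = 42 − (-192) = 234. Step 2 — v_3(234) = 2 (factor: 234 = (3^2 · 26); the sign does not affect v_p). Step 3 — |x − y|_3 = 3^{-2} = 1/9.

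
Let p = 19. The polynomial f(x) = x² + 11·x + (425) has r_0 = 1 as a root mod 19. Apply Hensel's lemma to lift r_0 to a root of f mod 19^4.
r_3 = 84608 (mod 130321)

Hensel: r_{i+1} = r_i − f(r_i)·(f′(r_i))^{-1} mod 19^{i+2}, f′(x) = 2x + 11. Iterate:
  r_0 = 1 (mod 19)
  r_1 = 134 (mod 361)
  r_2 = 2300 (mod 6859)
  r_3 = 84608 (mod 130321)
Final: r = 84608 satisfies f(r) ≡ 0 mod 19^4.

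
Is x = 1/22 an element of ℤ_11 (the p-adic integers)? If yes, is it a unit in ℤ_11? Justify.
x ∉ ℤ_11 (v_11(x) = -1 < 0)

ℤ_11 = {x ∈ ℚ_11 : v_11(x) ≥ 0} and ℤ_11^× = {x ∈ ℤ_11 : v_11(x) = 0}. Here v_11(1/22) = v_11(num) − v_11(den) = -1; compare against these criteria.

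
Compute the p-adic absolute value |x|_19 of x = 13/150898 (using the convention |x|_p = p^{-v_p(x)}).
|13/150898|_19 = 6859

Step 1 — compute v_19(x) by factoring powers of 19 out of the numerator and denominator: v_19(13/150898) = -3. Step 2 — apply |x|_p = p^{-v_p(x)} = 19^{3} = 6859.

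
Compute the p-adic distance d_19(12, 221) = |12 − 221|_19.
d_19(12, 221) = 1/19

Step 1 — x − y = 12 − 221 = -209. Step 2 — v_19(-209) = 1 (factor: -209 = −(19^1 · 11); the sign does not affect v_p). Step 3 — |x − y|_19 = 19^{-1} = 1/19.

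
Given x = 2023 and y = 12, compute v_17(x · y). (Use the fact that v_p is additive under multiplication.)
v_17(24276) = 2

v_p(x) = 2 (factor: 2023 = 17^2 · 7); v_p(y) = 0 (factor: 12 = 17^0 · 12). Additivity: v_p(xy) = v_p(x) + v_p(y) = 2 + 0 = 2. (Direct check: xy = 24276 = 17^2 · (84).)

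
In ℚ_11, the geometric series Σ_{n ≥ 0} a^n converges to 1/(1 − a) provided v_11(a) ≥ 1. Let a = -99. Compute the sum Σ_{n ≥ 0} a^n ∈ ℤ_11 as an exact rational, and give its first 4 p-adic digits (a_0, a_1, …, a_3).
Σ a^n = 1/(1 − a) = 1/100;  first 4 digits = (1, 2, 3, 4)

v_11(a) = 1 ≥ 1, so the series converges in ℤ_11 to 1/(1 − a) = 1/(1 − (-99)) = 1/100. Expand this rational in ℤ_11: compute digits iteratively via d_i = x_i mod 11, x_{i+1} = (x_i − d_i)/11. The first 4 digits are (1, 2, 3, 4).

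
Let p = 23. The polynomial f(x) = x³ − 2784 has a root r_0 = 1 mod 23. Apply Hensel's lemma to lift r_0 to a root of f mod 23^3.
r_2 = 6924 (mod 12167)

Hensel: r_{i+1} = r_i − f(r_i)/f′(r_i) mod 23^{i+2}, where f′(x) = 3x². Iterate:
  r_0 = 1 (mod 23)
  r_1 = 47 (mod 529)
  r_2 = 6924 (mod 12167)
Final: r = 6924 with f(r) ≡ 0 mod 23^3.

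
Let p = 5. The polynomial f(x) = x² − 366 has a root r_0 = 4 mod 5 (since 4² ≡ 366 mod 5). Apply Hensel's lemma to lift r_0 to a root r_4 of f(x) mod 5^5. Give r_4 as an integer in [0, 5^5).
r_4 = 2079 (mod 3125)

Hensel's recurrence: r_{i+1} = r_i − f(r_i)·(f′(r_i))^{-1} mod 5^{i+2}, with f′(x) = 2x. Iterate:
  r_0 = 4 (mod 5)
  r_1 = 4 (mod 25)
  r_2 = 79 (mod 125)
  r_3 = 204 (mod 625)
  r_4 = 2079 (mod 3125)
Final: r_4 = 2079, and one checks f(r_4) ≡ 0 mod 5^5.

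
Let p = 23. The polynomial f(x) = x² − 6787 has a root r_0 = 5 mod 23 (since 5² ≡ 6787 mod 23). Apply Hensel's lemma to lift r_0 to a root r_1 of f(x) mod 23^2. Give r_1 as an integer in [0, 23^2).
r_1 = 258 (mod 529)

Hensel's recurrence: r_{i+1} = r_i − f(r_i)·(f′(r_i))^{-1} mod 23^{i+2}, with f′(x) = 2x. Iterate:
  r_0 = 5 (mod 23)
  r_1 = 258 (mod 529)
Final: r_1 = 258, and one checks f(r_1) ≡ 0 mod 23^2.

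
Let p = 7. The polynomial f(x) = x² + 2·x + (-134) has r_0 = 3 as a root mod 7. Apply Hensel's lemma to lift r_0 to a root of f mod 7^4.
r_3 = 1935 (mod 2401)

Hensel: r_{i+1} = r_i − f(r_i)·(f′(r_i))^{-1} mod 7^{i+2}, f′(x) = 2x + 2. Iterate:
  r_0 = 3 (mod 7)
  r_1 = 24 (mod 49)
  r_2 = 220 (mod 343)
  r_3 = 1935 (mod 2401)
Final: r = 1935 satisfies f(r) ≡ 0 mod 7^4.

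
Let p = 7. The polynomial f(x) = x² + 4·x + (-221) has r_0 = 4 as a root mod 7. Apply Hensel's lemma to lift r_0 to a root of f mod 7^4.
r_3 = 2384 (mod 2401)

Hensel: r_{i+1} = r_i − f(r_i)·(f′(r_i))^{-1} mod 7^{i+2}, f′(x) = 2x + 4. Iterate:
  r_0 = 4 (mod 7)
  r_1 = 32 (mod 49)
  r_2 = 326 (mod 343)
  r_3 = 2384 (mod 2401)
Final: r = 2384 satisfies f(r) ≡ 0 mod 7^4.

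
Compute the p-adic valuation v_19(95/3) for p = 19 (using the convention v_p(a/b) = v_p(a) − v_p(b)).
v_19(95/3) = 1

Factor powers of 19 from the numerator and denominator of the reduced fraction: 95 = 19^1 · 5 and 3 = 19^0 · 3. Apply v_p(a/b) = v_p(a) − v_p(b): v_19(95/3) = 1 − 0 = 1.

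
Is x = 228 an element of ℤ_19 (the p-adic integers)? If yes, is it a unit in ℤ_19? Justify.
x ∈ ℤ_19 but not a unit; v_19(x) = 1 > 0

ℤ_19 = {x ∈ ℚ_19 : v_19(x) ≥ 0} and ℤ_19^× = {x ∈ ℤ_19 : v_19(x) = 0}. Here v_19(228) = v_19(num) − v_19(den) = 1; compare against these criteria.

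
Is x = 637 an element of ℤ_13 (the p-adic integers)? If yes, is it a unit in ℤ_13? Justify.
x ∈ ℤ_13 but not a unit; v_13(x) = 1 > 0

ℤ_13 = {x ∈ ℚ_13 : v_13(x) ≥ 0} and ℤ_13^× = {x ∈ ℤ_13 : v_13(x) = 0}. Here v_13(637) = v_13(num) − v_13(den) = 1; compare against these criteria.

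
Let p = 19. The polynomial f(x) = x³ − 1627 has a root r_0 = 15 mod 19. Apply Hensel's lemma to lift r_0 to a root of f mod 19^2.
r_1 = 129 (mod 361)

Hensel: r_{i+1} = r_i − f(r_i)/f′(r_i) mod 19^{i+2}, where f′(x) = 3x². Iterate:
  r_0 = 15 (mod 19)
  r_1 = 129 (mod 361)
Final: r = 129 with f(r) ≡ 0 mod 19^2.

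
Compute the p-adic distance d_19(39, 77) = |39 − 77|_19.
d_19(39, 77) = 1/19

Step 1 — x − y = 39 − 77 = -38. Step 2 — v_19(-38) = 1 (factor: -38 = −(19^1 · 2); the sign does not affect v_p). Step 3 — |x − y|_19 = 19^{-1} = 1/19.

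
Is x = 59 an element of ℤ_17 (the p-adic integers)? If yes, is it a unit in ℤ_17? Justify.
x ∈ ℤ_17^× (unit); v_17(x) = 0

ℤ_17 = {x ∈ ℚ_17 : v_17(x) ≥ 0} and ℤ_17^× = {x ∈ ℤ_17 : v_17(x) = 0}. Here v_17(59) = v_17(num) − v_17(den) = 0; compare against these criteria.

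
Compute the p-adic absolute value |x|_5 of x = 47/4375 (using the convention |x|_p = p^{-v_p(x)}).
|47/4375|_5 = 625

Step 1 — compute v_5(x) by factoring powers of 5 out of the numerator and denominator: v_5(47/4375) = -4. Step 2 — apply |x|_p = p^{-v_p(x)} = 5^{4} = 625.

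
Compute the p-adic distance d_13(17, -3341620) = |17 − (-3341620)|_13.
d_13(17, -3341620) = 1/371293

Step 1 — x − y = 17 − (-3341620) = 3341637. Step 2 — v_13(3341637) = 5 (factor: 3341637 = (13^5 · 9); the sign does not affect v_p). Step 3 — |x − y|_13 = 13^{-5} = 1/371293.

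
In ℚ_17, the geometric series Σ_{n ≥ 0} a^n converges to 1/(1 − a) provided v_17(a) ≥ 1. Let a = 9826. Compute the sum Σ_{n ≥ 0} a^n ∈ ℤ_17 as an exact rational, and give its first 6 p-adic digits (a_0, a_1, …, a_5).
Σ a^n = 1/(1 − a) = -1/9825;  first 6 digits = (1, 0, 0, 2, 0, 0)

v_17(a) = 3 ≥ 1, so the series converges in ℤ_17 to 1/(1 − a) = 1/(1 − 9826) = -1/9825. Expand this rational in ℤ_17: compute digits iteratively via d_i = x_i mod 17, x_{i+1} = (x_i − d_i)/17. The first 6 digits are (1, 0, 0, 2, 0, 0).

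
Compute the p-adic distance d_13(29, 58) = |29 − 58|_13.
d_13(29, 58) = 1

Step 1 — x − y = 29 − 58 = -29. Step 2 — v_13(-29) = 0 (factor: -29 = −(13^0 · 29); the sign does not affect v_p). Step 3 — |x − y|_13 = 13^{0} = 1.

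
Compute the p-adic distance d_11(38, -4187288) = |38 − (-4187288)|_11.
d_11(38, -4187288) = 1/161051

Step 1 — x − y = 38 − (-4187288) = 4187326. Step 2 — v_11(4187326) = 5 (factor: 4187326 = (11^5 · 26); the sign does not affect v_p). Step 3 — |x − y|_11 = 11^{-5} = 1/161051.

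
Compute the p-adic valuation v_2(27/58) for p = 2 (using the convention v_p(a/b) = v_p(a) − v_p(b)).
v_2(27/58) = -1

Factor powers of 2 from the numerator and denominator of the reduced fraction: 27 = 2^0 · 27 and 58 = 2^1 · 29. Apply v_p(a/b) = v_p(a) − v_p(b): v_2(27/58) = 0 − 1 = -1.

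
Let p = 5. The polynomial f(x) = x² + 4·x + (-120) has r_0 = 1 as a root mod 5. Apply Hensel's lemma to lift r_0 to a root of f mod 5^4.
r_3 = 566 (mod 625)

Hensel: r_{i+1} = r_i − f(r_i)·(f′(r_i))^{-1} mod 5^{i+2}, f′(x) = 2x + 4. Iterate:
  r_0 = 1 (mod 5)
  r_1 = 16 (mod 25)
  r_2 = 66 (mod 125)
  r_3 = 566 (mod 625)
Final: r = 566 satisfies f(r) ≡ 0 mod 5^4.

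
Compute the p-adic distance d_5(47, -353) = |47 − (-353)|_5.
d_5(47, -353) = 1/25

Step 1 — x − y = 47 − (-353) = 400. Step 2 — v_5(400) = 2 (factor: 400 = (5^2 · 16); the sign does not affect v_p). Step 3 — |x − y|_5 = 5^{-2} = 1/25.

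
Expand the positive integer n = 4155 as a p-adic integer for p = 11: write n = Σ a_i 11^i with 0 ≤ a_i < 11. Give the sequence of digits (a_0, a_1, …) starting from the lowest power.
(a_0, a_1, …) = (8, 3, 1, 3)

Repeated division by 11 gives the digits low-to-high: 4155 = 8 + 3·11^1 + 1·11^2 + 3·11^3. Digit sequence: (8, 3, 1, 3).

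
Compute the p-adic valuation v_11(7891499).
v_11(7891499) = 5

v_11(n) is the largest exponent k such that 11^k divides n. Factor out: 7891499 = 11^5 · 49. (Sign doesn't affect v_p.) So v_11(7891499) = 5.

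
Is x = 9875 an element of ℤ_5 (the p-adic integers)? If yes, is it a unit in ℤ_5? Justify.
x ∈ ℤ_5 but not a unit; v_5(x) = 3 > 0

ℤ_5 = {x ∈ ℚ_5 : v_5(x) ≥ 0} and ℤ_5^× = {x ∈ ℤ_5 : v_5(x) = 0}. Here v_5(9875) = v_5(num) − v_5(den) = 3; compare against these criteria.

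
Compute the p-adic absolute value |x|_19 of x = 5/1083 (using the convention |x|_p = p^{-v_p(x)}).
|5/1083|_19 = 361

Step 1 — compute v_19(x) by factoring powers of 19 out of the numerator and denominator: v_19(5/1083) = -2. Step 2 — apply |x|_p = p^{-v_p(x)} = 19^{2} = 361.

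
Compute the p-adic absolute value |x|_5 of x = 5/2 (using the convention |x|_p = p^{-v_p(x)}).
|5/2|_5 = 1/5

Step 1 — compute v_5(x) by factoring powers of 5 out of the numerator and denominator: v_5(5/2) = 1. Step 2 — apply |x|_p = p^{-v_p(x)} = 5^{-1} = 1/5.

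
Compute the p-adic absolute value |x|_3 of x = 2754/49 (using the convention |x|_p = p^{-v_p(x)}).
|2754/49|_3 = 1/81

Step 1 — compute v_3(x) by factoring powers of 3 out of the numerator and denominator: v_3(2754/49) = 4. Step 2 — apply |x|_p = p^{-v_p(x)} = 3^{-4} = 1/81.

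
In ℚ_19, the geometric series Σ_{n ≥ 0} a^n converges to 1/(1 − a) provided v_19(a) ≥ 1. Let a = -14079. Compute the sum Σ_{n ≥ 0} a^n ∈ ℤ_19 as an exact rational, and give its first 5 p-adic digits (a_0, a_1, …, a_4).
Σ a^n = 1/(1 − a) = 1/14080;  first 5 digits = (1, 0, 18, 16, 0)

v_19(a) = 2 ≥ 1, so the series converges in ℤ_19 to 1/(1 − a) = 1/(1 − (-14079)) = 1/14080. Expand this rational in ℤ_19: compute digits iteratively via d_i = x_i mod 19, x_{i+1} = (x_i − d_i)/19. The first 5 digits are (1, 0, 18, 16, 0).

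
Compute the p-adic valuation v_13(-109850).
v_13(-109850) = 3

v_13(n) is the largest exponent k such that 13^k divides n. Factor out: -109850 = -13^3 · 50. (Sign doesn't affect v_p.) So v_13(-109850) = 3.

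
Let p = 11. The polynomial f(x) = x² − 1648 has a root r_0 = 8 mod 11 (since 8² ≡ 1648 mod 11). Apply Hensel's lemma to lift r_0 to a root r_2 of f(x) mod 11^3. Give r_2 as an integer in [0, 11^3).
r_2 = 1075 (mod 1331)

Hensel's recurrence: r_{i+1} = r_i − f(r_i)·(f′(r_i))^{-1} mod 11^{i+2}, with f′(x) = 2x. Iterate:
  r_0 = 8 (mod 11)
  r_1 = 107 (mod 121)
  r_2 = 1075 (mod 1331)
Final: r_2 = 1075, and one checks f(r_2) ≡ 0 mod 11^3.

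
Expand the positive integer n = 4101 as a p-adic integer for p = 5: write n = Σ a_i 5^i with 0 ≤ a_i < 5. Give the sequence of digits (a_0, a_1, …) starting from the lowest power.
(a_0, a_1, …) = (1, 0, 4, 2, 1, 1)

Repeated division by 5 gives the digits low-to-high: 4101 = 1 + 4·5^2 + 2·5^3 + 1·5^4 + 1·5^5. Digit sequence: (1, 0, 4, 2, 1, 1).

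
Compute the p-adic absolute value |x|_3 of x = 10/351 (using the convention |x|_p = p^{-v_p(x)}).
|10/351|_3 = 27

Step 1 — compute v_3(x) by factoring powers of 3 out of the numerator and denominator: v_3(10/351) = -3. Step 2 — apply |x|_p = p^{-v_p(x)} = 3^{3} = 27.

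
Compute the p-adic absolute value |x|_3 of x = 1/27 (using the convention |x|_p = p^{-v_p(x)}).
|1/27|_3 = 27

Step 1 — compute v_3(x) by factoring powers of 3 out of the numerator and denominator: v_3(1/27) = -3. Step 2 — apply |x|_p = p^{-v_p(x)} = 3^{3} = 27.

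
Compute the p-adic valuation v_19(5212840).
v_19(5212840) = 4

v_19(n) is the largest exponent k such that 19^k divides n. Factor out: 5212840 = 19^4 · 40. (Sign doesn't affect v_p.) So v_19(5212840) = 4.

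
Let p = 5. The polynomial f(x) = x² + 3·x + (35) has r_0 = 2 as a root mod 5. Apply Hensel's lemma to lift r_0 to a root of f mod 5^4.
r_3 = 142 (mod 625)

Hensel: r_{i+1} = r_i − f(r_i)·(f′(r_i))^{-1} mod 5^{i+2}, f′(x) = 2x + 3. Iterate:
  r_0 = 2 (mod 5)
  r_1 = 17 (mod 25)
  r_2 = 17 (mod 125)
  r_3 = 142 (mod 625)
Final: r = 142 satisfies f(r) ≡ 0 mod 5^4.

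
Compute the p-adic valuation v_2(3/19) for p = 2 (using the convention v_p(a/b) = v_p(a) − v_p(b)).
v_2(3/19) = 0

Factor powers of 2 from the numerator and denominator of the reduced fraction: 3 = 2^0 · 3 and 19 = 2^0 · 19. Apply v_p(a/b) = v_p(a) − v_p(b): v_2(3/19) = 0 − 0 = 0.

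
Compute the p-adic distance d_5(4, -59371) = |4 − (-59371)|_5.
d_5(4, -59371) = 1/3125

Step 1 — x − y = 4 − (-59371) = 59375. Step 2 — v_5(59375) = 5 (factor: 59375 = (5^5 · 19); the sign does not affect v_p). Step 3 — |x − y|_5 = 5^{-5} = 1/3125.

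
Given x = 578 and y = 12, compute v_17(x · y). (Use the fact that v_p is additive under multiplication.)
v_17(6936) = 2

v_p(x) = 2 (factor: 578 = 17^2 · 2); v_p(y) = 0 (factor: 12 = 17^0 · 12). Additivity: v_p(xy) = v_p(x) + v_p(y) = 2 + 0 = 2. (Direct check: xy = 6936 = 17^2 · (24).)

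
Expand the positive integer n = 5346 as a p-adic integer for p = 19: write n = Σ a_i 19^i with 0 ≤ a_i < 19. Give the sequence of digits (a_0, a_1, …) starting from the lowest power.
(a_0, a_1, …) = (7, 15, 14)

Repeated division by 19 gives the digits low-to-high: 5346 = 7 + 15·19^1 + 14·19^2. Digit sequence: (7, 15, 14).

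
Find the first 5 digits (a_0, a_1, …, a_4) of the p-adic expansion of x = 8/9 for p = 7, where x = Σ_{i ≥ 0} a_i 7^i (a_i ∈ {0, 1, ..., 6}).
(a_0, …, a_4) = (4, 5, 0, 3, 5)

v_7(8/9) = 0 (numerator and denominator both coprime to 7), so x ∈ ℤ_7^×. Compute digits iteratively via a_i = x_i mod 7, x_{i+1} = (x_i − a_i)/7, with x_0 = x:
  x_0 = 8/9;  a_0 = 4;  x_1 = (x_0 − 4)/7 = -4/9
  x_1 = -4/9;  a_1 = 5;  x_2 = (x_1 − 5)/7 = -7/9
  x_2 = -7/9;  a_2 = 0;  x_3 = (x_2 − 0)/7 = -1/9
  x_3 = -1/9;  a_3 = 3;  x_4 = (x_3 − 3)/7 = -4/9
  x_4 = -4/9;  a_4 = 5;  x_5 = (x_4 − 5)/7 = -7/9
Digits: (4, 5, 0, 3, 5).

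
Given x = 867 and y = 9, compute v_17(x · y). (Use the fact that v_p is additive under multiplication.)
v_17(7803) = 2

v_p(x) = 2 (factor: 867 = 17^2 · 3); v_p(y) = 0 (factor: 9 = 17^0 · 9). Additivity: v_p(xy) = v_p(x) + v_p(y) = 2 + 0 = 2. (Direct check: xy = 7803 = 17^2 · (27).)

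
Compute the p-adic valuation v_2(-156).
v_2(-156) = 2

v_2(n) is the largest exponent k such that 2^k divides n. Factor out: -156 = -2^2 · 39. (Sign doesn't affect v_p.) So v_2(-156) = 2.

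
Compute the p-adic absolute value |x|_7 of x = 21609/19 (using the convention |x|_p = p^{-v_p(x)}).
|21609/19|_7 = 1/2401

Step 1 — compute v_7(x) by factoring powers of 7 out of the numerator and denominator: v_7(21609/19) = 4. Step 2 — apply |x|_p = p^{-v_p(x)} = 7^{-4} = 1/2401.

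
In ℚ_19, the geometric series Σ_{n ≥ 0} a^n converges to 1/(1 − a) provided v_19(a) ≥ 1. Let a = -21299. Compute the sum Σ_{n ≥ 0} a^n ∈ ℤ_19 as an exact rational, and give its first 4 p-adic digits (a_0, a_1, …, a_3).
Σ a^n = 1/(1 − a) = 1/21300;  first 4 digits = (1, 0, 17, 15)

v_19(a) = 2 ≥ 1, so the series converges in ℤ_19 to 1/(1 − a) = 1/(1 − (-21299)) = 1/21300. Expand this rational in ℤ_19: compute digits iteratively via d_i = x_i mod 19, x_{i+1} = (x_i − d_i)/19. The first 4 digits are (1, 0, 17, 15).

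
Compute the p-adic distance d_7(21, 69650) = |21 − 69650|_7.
d_7(21, 69650) = 1/2401

Step 1 — x − y = 21 − 69650 = -69629. Step 2 — v_7(-69629) = 4 (factor: -69629 = −(7^4 · 29); the sign does not affect v_p). Step 3 — |x − y|_7 = 7^{-4} = 1/2401.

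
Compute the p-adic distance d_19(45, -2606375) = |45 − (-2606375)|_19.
d_19(45, -2606375) = 1/130321

Step 1 — x − y = 45 − (-2606375) = 2606420. Step 2 — v_19(2606420) = 4 (factor: 2606420 = (19^4 · 20); the sign does not affect v_p). Step 3 — |x − y|_19 = 19^{-4} = 1/130321.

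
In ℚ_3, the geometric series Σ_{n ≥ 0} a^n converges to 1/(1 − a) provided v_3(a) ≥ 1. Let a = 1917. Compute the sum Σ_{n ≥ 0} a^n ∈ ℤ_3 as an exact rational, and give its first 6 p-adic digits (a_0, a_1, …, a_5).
Σ a^n = 1/(1 − a) = -1/1916;  first 6 digits = (1, 0, 0, 2, 2, 1)

v_3(a) = 3 ≥ 1, so the series converges in ℤ_3 to 1/(1 − a) = 1/(1 − 1917) = -1/1916. Expand this rational in ℤ_3: compute digits iteratively via d_i = x_i mod 3, x_{i+1} = (x_i − d_i)/3. The first 6 digits are (1, 0, 0, 2, 2, 1).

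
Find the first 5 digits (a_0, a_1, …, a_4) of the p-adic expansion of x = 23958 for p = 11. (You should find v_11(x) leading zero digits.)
(a_0, …, a_4) = (0, 0, 0, 7, 1)

v_11(23958) = 3, so a_0 = ... = a_2 = 0. Factor out: x = 11^3 · u with u = 18 a unit in ℤ_11. Expand u iteratively via a_{v+i} = u_i mod 11, u_{i+1} = (u_i − a_{v+i})/11:
  u_0 = 18;  a_3 = 7;  u_1 = (u_0 − 7)/11 = 1
  u_1 = 1;  a_4 = 1;  u_2 = (u_1 − 1)/11 = 0
Digits: (0, 0, 0, 7, 1).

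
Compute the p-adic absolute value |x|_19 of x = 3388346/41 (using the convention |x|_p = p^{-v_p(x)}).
|3388346/41|_19 = 1/130321

Step 1 — compute v_19(x) by factoring powers of 19 out of the numerator and denominator: v_19(3388346/41) = 4. Step 2 — apply |x|_p = p^{-v_p(x)} = 19^{-4} = 1/130321.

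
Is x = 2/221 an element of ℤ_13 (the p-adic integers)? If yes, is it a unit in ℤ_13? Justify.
x ∉ ℤ_13 (v_13(x) = -1 < 0)

ℤ_13 = {x ∈ ℚ_13 : v_13(x) ≥ 0} and ℤ_13^× = {x ∈ ℤ_13 : v_13(x) = 0}. Here v_13(2/221) = v_13(num) − v_13(den) = -1; compare against these criteria.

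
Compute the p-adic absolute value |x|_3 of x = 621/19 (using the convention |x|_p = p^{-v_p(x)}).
|621/19|_3 = 1/27

Step 1 — compute v_3(x) by factoring powers of 3 out of the numerator and denominator: v_3(621/19) = 3. Step 2 — apply |x|_p = p^{-v_p(x)} = 3^{-3} = 1/27.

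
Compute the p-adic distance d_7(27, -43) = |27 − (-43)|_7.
d_7(27, -43) = 1/7

Step 1 — x − y = 27 − (-43) = 70. Step 2 — v_7(70) = 1 (factor: 70 = (7^1 · 10); the sign does not affect v_p). Step 3 — |x − y|_7 = 7^{-1} = 1/7.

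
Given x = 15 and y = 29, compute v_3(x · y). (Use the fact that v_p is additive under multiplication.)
v_3(435) = 1

v_p(x) = 1 (factor: 15 = 3^1 · 5); v_p(y) = 0 (factor: 29 = 3^0 · 29). Additivity: v_p(xy) = v_p(x) + v_p(y) = 1 + 0 = 1. (Direct check: xy = 435 = 3^1 · (145).)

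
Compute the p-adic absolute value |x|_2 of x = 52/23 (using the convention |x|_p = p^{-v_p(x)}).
|52/23|_2 = 1/4

Step 1 — compute v_2(x) by factoring powers of 2 out of the numerator and denominator: v_2(52/23) = 2. Step 2 — apply |x|_p = p^{-v_p(x)} = 2^{-2} = 1/4.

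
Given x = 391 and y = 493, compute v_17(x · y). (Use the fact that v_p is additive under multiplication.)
v_17(192763) = 2

v_p(x) = 1 (factor: 391 = 17^1 · 23); v_p(y) = 1 (factor: 493 = 17^1 · 29). Additivity: v_p(xy) = v_p(x) + v_p(y) = 1 + 1 = 2. (Direct check: xy = 192763 = 17^2 · (667).)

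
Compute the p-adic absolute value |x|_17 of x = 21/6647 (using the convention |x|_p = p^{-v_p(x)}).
|21/6647|_17 = 289

Step 1 — compute v_17(x) by factoring powers of 17 out of the numerator and denominator: v_17(21/6647) = -2. Step 2 — apply |x|_p = p^{-v_p(x)} = 17^{2} = 289.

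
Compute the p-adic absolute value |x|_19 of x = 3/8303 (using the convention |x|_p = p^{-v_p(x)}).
|3/8303|_19 = 361

Step 1 — compute v_19(x) by factoring powers of 19 out of the numerator and denominator: v_19(3/8303) = -2. Step 2 — apply |x|_p = p^{-v_p(x)} = 19^{2} = 361.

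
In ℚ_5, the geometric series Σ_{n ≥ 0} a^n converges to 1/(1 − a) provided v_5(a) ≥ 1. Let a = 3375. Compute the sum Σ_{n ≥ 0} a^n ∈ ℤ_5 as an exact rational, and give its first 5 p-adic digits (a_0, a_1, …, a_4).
Σ a^n = 1/(1 − a) = -1/3374;  first 5 digits = (1, 0, 0, 2, 0)

v_5(a) = 3 ≥ 1, so the series converges in ℤ_5 to 1/(1 − a) = 1/(1 − 3375) = -1/3374. Expand this rational in ℤ_5: compute digits iteratively via d_i = x_i mod 5, x_{i+1} = (x_i − d_i)/5. The first 5 digits are (1, 0, 0, 2, 0).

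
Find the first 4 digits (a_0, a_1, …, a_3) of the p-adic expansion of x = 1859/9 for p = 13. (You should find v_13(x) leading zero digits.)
(a_0, …, a_3) = (0, 0, 7, 1)

v_13(1859/9) = 2, so a_0 = ... = a_1 = 0. Factor out: x = 13^2 · u with u = 11/9 a unit in ℤ_13. Expand u iteratively via a_{v+i} = u_i mod 13, u_{i+1} = (u_i − a_{v+i})/13:
  u_0 = 11/9;  a_2 = 7;  u_1 = (u_0 − 7)/13 = -4/9
  u_1 = -4/9;  a_3 = 1;  u_2 = (u_1 − 1)/13 = -1/9
Digits: (0, 0, 7, 1).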